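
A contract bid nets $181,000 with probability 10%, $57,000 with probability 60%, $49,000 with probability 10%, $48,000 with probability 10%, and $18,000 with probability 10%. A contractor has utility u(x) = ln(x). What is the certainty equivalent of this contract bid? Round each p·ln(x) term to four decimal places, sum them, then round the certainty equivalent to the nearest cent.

$55,204.51

E[u] = 0.1·ln(181000) + 0.6·ln(57000) + 0.1·ln(49000) + 0.1·ln(48000) + 0.1·ln(18000) = 1.2106 + 6.5705 + 1.0800 + 1.0779 + 0.9798 = 10.9188
CE = e^10.9188 ≈ 55204.51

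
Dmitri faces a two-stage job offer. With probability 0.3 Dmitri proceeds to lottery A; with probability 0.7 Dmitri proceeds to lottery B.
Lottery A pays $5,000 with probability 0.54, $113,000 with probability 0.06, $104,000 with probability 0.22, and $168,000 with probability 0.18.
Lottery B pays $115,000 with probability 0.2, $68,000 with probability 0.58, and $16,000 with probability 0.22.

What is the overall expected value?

EV(A) = 0.54 × 5000 + 0.06 × 113000 + 0.22 × 104000 + 0.18 × 168000 = 2700 + 6780 + 22880 + 30240 = 62600
EV(B) = 0.2 × 115000 + 0.58 × 68000 + 0.22 × 16000 = 23000 + 39440 + 3520 = 65960
Overall = 0.3 × 62600 + 0.7 × 65960 = 18780 + 46172 = 64952

$64,952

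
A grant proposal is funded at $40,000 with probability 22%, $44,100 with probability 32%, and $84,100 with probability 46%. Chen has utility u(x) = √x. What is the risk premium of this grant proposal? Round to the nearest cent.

E[u] = 0.22·√40000 + 0.32·√44100 + 0.46·√84100 = 0.22·200 + 0.32·210 + 0.46·290 = 244.6
CE = (244.6)² = 59829.16
Risk premium = EV − CE = 61598 − 59829.16 = 1768.84

$1,768.84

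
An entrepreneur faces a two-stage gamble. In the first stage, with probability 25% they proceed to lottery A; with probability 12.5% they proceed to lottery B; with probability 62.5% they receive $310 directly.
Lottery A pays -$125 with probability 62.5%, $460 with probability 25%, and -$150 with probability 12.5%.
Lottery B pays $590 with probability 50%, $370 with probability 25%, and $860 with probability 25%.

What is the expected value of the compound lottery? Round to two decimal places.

$273.59

EV(A) = 0.625 × (-125) + 0.25 × 460 + 0.125 × (-150) = -78.125 + 115 − 18.75 = 18.125
EV(B) = 0.5 × 590 + 0.25 × 370 + 0.25 × 860 = 295 + 92.5 + 215 = 602.5
Branch C: 310 (certain)
Overall = 0.25 × 18.125 + 0.125 × 602.5 + 0.625 × 310 = 4.53125 + 75.3125 + 193.75 = 273.59375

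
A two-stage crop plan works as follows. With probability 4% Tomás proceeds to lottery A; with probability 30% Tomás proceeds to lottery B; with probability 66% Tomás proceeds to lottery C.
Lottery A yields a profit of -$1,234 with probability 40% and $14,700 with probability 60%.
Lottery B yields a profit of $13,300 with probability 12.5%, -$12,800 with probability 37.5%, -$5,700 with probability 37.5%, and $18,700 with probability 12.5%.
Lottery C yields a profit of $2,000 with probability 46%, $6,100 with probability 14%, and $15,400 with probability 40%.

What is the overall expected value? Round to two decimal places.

$4,688.25

EV(A) = 0.4 × (-1234) + 0.6 × 14700 = -493.6 + 8820 = 8326.4
EV(B) = 0.125 × 13300 + 0.375 × (-12800) + 0.375 × (-5700) + 0.125 × 18700 = 1662.5 − 4800 − 2137.5 + 2337.5 = -2937.5
EV(C) = 0.46 × 2000 + 0.14 × 6100 + 0.4 × 15400 = 920 + 854 + 6160 = 7934
Overall = 0.04 × 8326.4 + 0.3 × (-2937.5) + 0.66 × 7934 = 333.056 − 881.25 + 5236.44 = 4688.246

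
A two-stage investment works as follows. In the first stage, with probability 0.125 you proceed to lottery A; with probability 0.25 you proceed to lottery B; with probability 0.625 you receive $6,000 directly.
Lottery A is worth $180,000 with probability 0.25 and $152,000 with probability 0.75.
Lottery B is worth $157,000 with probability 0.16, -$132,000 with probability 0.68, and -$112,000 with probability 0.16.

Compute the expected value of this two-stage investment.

$2,985

EV(A) = 0.25 × 180000 + 0.75 × 152000 = 45000 + 114000 = 159000
EV(B) = 0.16 × 157000 + 0.68 × (-132000) + 0.16 × (-112000) = 25120 − 89760 − 17920 = -82560
Branch C: 6000 (certain)
Overall = 0.125 × 159000 + 0.25 × (-82560) + 0.625 × 6000 = 19875 − 20640 + 3750 = 2985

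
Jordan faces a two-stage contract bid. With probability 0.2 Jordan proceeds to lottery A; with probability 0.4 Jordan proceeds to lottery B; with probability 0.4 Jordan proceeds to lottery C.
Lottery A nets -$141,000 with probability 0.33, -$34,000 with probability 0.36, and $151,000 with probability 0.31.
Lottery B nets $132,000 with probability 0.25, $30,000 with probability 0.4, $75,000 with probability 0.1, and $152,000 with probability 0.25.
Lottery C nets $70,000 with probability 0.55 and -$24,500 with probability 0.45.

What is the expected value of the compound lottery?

$44,798

EV(A) = 0.33 × (-141000) + 0.36 × (-34000) + 0.31 × 151000 = -46530 − 12240 + 46810 = -11960
EV(B) = 0.25 × 132000 + 0.4 × 30000 + 0.1 × 75000 + 0.25 × 152000 = 33000 + 12000 + 7500 + 38000 = 90500
EV(C) = 0.55 × 70000 + 0.45 × (-24500) = 38500 − 11025 = 27475
Overall = 0.2 × (-11960) + 0.4 × 90500 + 0.4 × 27475 = -2392 + 36200 + 10990 = 44798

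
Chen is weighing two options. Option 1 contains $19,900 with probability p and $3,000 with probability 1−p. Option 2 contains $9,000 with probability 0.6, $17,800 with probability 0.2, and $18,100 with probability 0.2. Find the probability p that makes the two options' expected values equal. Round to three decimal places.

p = 0.567

EV(Option 2) = 0.6 × 9000 + 0.2 × 17800 + 0.2 × 18100 = 5400 + 3560 + 3620 = 12580
p·19900 + (1−p)·3000 = 12580
16900p + 3000 = 12580
p = (12580 − 3000) / 16900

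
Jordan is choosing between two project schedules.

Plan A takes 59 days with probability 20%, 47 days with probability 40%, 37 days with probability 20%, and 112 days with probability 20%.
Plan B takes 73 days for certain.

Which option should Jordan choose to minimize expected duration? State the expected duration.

Plan A = 0.2 × 59 + 0.4 × 47 + 0.2 × 37 + 0.2 × 112 = 11.8 + 18.8 + 7.4 + 22.4 = 60.4
Plan B: 73 (certain)

Plan A (60.4 days)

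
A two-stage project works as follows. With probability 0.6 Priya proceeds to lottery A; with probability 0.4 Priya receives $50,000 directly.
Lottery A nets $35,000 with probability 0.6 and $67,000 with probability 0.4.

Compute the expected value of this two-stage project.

$48,680

EV(A) = 0.6 × 35000 + 0.4 × 67000 = 21000 + 26800 = 47800
Branch B: 50000 (certain)
Overall = 0.6 × 47800 + 0.4 × 50000 = 28680 + 20000 = 48680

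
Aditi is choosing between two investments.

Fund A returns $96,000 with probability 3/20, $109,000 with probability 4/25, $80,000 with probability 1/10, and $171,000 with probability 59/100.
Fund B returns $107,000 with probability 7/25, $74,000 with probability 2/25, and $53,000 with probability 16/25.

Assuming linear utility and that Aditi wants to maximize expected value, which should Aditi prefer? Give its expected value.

Fund A ($140,730)

Fund A = 3/20 × 96000 + 4/25 × 109000 + 1/10 × 80000 + 59/100 × 171000 = 14400 + 17440 + 8000 + 100890 = 140730
Fund B = 7/25 × 107000 + 2/25 × 74000 + 16/25 × 53000 = 29960 + 5920 + 33920 = 69800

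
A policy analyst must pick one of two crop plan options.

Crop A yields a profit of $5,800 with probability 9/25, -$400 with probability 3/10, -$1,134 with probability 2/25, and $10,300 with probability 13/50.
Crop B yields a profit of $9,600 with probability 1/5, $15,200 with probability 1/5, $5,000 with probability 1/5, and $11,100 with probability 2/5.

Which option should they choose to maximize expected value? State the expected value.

Crop A = 9/25 × 5800 + 3/10 × (-400) + 2/25 × (-1134) + 13/50 × 10300 = 2088 − 120 − 90.72 + 2678 = 4555.28
Crop B = 1/5 × 9600 + 1/5 × 15200 + 1/5 × 5000 + 2/5 × 11100 = 1920 + 3040 + 1000 + 4440 = 10400

Crop B ($10,400)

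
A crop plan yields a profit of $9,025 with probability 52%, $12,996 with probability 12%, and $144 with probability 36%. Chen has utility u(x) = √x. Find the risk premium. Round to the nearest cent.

E[u] = 0.52·√9025 + 0.12·√12996 + 0.36·√144 = 0.52·95 + 0.12·114 + 0.36·12 = 67.4
CE = (67.4)² = 4542.76
Risk premium = EV − CE = 6304.36 − 4542.76 = 1761.6

$1,761.60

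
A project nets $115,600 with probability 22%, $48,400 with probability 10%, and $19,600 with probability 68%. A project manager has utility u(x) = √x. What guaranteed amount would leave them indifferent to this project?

E[u] = 0.22·√115600 + 0.1·√48400 + 0.68·√19600 = 0.22·340 + 0.1·220 + 0.68·140 = 192
CE = (192)² = 36864

$36,864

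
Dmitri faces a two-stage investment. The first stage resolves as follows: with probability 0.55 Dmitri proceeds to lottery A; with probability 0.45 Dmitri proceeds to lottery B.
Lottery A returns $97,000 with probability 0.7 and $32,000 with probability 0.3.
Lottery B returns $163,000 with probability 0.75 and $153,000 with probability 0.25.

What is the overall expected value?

$114,850

EV(A) = 0.7 × 97000 + 0.3 × 32000 = 67900 + 9600 = 77500
EV(B) = 0.75 × 163000 + 0.25 × 153000 = 122250 + 38250 = 160500
Overall = 0.55 × 77500 + 0.45 × 160500 = 42625 + 72225 = 114850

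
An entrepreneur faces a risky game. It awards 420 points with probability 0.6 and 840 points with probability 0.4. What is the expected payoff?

EV = 0.6 × 420 + 0.4 × 840 = 252 + 336 = 588

588 points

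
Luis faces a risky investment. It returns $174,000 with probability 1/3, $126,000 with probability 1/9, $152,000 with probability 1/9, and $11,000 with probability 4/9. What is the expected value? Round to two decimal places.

$93,777.78

EV = 1/3 × 174000 + 1/9 × 126000 + 1/9 × 152000 + 4/9 × 11000 = 58000 + 14000 + 16888.8889 + 4888.8889 = 93777.7778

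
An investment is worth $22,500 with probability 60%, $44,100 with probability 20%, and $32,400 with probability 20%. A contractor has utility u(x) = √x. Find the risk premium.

$576

E[u] = 0.6·√22500 + 0.2·√44100 + 0.2·√32400 = 0.6·150 + 0.2·210 + 0.2·180 = 168
CE = (168)² = 28224
Risk premium = EV − CE = 28800 − 28224 = 576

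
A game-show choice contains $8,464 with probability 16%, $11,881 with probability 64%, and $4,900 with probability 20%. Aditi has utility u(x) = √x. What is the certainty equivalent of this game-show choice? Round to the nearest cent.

E[u] = 0.16·√8464 + 0.64·√11881 + 0.2·√4900 = 0.16·92 + 0.64·109 + 0.2·70 = 98.48
CE = (98.48)² = 9698.3104

$9,698.31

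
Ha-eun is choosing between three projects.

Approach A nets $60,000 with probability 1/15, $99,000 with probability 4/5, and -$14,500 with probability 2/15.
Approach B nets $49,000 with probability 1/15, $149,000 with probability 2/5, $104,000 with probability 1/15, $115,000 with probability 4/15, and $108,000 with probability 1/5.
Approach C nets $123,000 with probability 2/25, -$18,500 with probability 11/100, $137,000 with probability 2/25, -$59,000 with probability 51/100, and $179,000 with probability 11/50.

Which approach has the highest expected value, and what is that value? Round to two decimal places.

Approach B ($122,066.67)

Approach A = 1/15 × 60000 + 4/5 × 99000 + 2/15 × (-14500) = 4000 + 79200 − 1933.3333 = 81266.6667
Approach B = 1/15 × 49000 + 2/5 × 149000 + 1/15 × 104000 + 4/15 × 115000 + 1/5 × 108000 = 3266.6667 + 59600 + 6933.3333 + 30666.6667 + 21600 = 122066.6667
Approach C = 2/25 × 123000 + 11/100 × (-18500) + 2/25 × 137000 + 51/100 × (-59000) + 11/50 × 179000 = 9840 − 2035 + 10960 − 30090 + 39380 = 28055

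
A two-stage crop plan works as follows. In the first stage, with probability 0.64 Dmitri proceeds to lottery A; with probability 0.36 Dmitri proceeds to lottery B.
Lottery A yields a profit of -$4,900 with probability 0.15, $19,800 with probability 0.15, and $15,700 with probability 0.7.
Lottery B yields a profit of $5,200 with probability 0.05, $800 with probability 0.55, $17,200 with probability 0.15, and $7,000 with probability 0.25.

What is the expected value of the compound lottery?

$10,274.80

EV(A) = 0.15 × (-4900) + 0.15 × 19800 + 0.7 × 15700 = -735 + 2970 + 10990 = 13225
EV(B) = 0.05 × 5200 + 0.55 × 800 + 0.15 × 17200 + 0.25 × 7000 = 260 + 440 + 2580 + 1750 = 5030
Overall = 0.64 × 13225 + 0.36 × 5030 = 8464 + 1810.8 = 10274.8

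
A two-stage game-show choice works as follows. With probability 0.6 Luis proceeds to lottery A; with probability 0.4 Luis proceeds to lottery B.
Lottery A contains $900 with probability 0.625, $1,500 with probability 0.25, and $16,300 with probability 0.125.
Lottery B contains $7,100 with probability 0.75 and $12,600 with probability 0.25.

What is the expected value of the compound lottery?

EV(A) = 0.625 × 900 + 0.25 × 1500 + 0.125 × 16300 = 562.5 + 375 + 2037.5 = 2975
EV(B) = 0.75 × 7100 + 0.25 × 12600 = 5325 + 3150 = 8475
Overall = 0.6 × 2975 + 0.4 × 8475 = 1785 + 3390 = 5175

$5,175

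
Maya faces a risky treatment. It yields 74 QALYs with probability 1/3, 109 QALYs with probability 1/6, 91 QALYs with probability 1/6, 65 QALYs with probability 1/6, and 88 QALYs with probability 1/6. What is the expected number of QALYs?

EV = 1/3 × 74 + 1/6 × 109 + 1/6 × 91 + 1/6 × 65 + 1/6 × 88 = 24.6667 + 18.1667 + 15.1667 + 10.8333 + 14.6667 = 83.5

83.5 QALYs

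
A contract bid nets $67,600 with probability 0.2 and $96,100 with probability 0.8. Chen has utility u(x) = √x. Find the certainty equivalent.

E[u] = 0.2·√67600 + 0.8·√96100 = 0.2·260 + 0.8·310 = 300
CE = (300)² = 90000

$90,000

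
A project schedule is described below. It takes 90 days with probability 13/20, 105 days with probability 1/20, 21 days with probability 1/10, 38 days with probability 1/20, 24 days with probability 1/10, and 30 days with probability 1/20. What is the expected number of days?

EV = 13/20 × 90 + 1/20 × 105 + 1/10 × 21 + 1/20 × 38 + 1/10 × 24 + 1/20 × 30 = 58.5 + 5.25 + 2.1 + 1.9 + 2.4 + 1.5 = 71.65

71.65 days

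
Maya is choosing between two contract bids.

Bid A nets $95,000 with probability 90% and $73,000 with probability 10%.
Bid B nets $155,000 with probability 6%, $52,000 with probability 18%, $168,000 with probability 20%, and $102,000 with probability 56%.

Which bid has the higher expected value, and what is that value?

Bid A = 0.9 × 95000 + 0.1 × 73000 = 85500 + 7300 = 92800
Bid B = 0.06 × 155000 + 0.18 × 52000 + 0.2 × 168000 + 0.56 × 102000 = 9300 + 9360 + 33600 + 57120 = 109380

Bid B ($109,380)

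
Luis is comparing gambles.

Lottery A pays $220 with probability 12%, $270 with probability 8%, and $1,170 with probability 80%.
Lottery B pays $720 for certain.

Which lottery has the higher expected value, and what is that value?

Lottery A = 0.12 × 220 + 0.08 × 270 + 0.8 × 1170 = 26.4 + 21.6 + 936 = 984
Lottery B: 720 (certain)

Lottery A ($984)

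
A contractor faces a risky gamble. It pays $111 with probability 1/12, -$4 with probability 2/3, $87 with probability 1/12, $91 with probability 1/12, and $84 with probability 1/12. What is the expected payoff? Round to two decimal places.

EV = 1/12 × 111 + 2/3 × (-4) + 1/12 × 87 + 1/12 × 91 + 1/12 × 84 = 9.25 − 2.6667 + 7.25 + 7.5833 + 7 = 28.4167

$28.42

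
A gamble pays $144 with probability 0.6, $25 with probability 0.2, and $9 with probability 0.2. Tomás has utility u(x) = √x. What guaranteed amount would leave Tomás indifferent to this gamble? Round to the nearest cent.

E[u] = 0.6·√144 + 0.2·√25 + 0.2·√9 = 0.6·12 + 0.2·5 + 0.2·3 = 8.8
CE = (8.8)² = 77.44

$77.44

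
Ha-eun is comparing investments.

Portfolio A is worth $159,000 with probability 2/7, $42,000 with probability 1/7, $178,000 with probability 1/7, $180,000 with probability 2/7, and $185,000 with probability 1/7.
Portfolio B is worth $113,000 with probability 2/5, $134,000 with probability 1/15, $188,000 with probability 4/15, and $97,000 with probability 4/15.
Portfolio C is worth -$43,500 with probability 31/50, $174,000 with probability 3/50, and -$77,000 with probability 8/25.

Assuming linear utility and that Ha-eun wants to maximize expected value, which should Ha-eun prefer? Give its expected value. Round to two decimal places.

Portfolio A = 2/7 × 159000 + 1/7 × 42000 + 1/7 × 178000 + 2/7 × 180000 + 1/7 × 185000 = 45428.5714 + 6000 + 25428.5714 + 51428.5714 + 26428.5714 = 154714.2857
Portfolio B = 2/5 × 113000 + 1/15 × 134000 + 4/15 × 188000 + 4/15 × 97000 = 45200 + 8933.3333 + 50133.3333 + 25866.6667 = 130133.3333
Portfolio C = 31/50 × (-43500) + 3/50 × 174000 + 8/25 × (-77000) = -26970 + 10440 − 24640 = -41170

Portfolio A ($154,714.29)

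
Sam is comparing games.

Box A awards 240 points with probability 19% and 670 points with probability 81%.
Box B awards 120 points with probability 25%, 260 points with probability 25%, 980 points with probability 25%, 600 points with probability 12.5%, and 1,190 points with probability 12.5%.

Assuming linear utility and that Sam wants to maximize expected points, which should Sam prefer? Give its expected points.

Box A (588.3 points)

Box A = 0.19 × 240 + 0.81 × 670 = 45.6 + 542.7 = 588.3
Box B = 0.25 × 120 + 0.25 × 260 + 0.25 × 980 + 0.125 × 600 + 0.125 × 1190 = 30 + 65 + 245 + 75 + 148.75 = 563.75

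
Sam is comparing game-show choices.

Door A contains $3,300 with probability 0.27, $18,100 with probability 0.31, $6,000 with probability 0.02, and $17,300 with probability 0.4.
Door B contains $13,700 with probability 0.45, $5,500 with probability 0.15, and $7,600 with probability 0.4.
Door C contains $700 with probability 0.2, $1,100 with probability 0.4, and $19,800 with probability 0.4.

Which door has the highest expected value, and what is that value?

Door A = 0.27 × 3300 + 0.31 × 18100 + 0.02 × 6000 + 0.4 × 17300 = 891 + 5611 + 120 + 6920 = 13542
Door B = 0.45 × 13700 + 0.15 × 5500 + 0.4 × 7600 = 6165 + 825 + 3040 = 10030
Door C = 0.2 × 700 + 0.4 × 1100 + 0.4 × 19800 = 140 + 440 + 7920 = 8500

Door A ($13,542)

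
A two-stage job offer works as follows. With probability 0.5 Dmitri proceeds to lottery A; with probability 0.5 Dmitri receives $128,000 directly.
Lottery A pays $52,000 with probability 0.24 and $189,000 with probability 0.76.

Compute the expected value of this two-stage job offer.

$142,060

EV(A) = 0.24 × 52000 + 0.76 × 189000 = 12480 + 143640 = 156120
Branch B: 128000 (certain)
Overall = 0.5 × 156120 + 0.5 × 128000 = 78060 + 64000 = 142060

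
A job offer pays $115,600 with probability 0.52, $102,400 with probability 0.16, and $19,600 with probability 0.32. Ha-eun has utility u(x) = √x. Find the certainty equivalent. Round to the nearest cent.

$74,419.84

E[u] = 0.52·√115600 + 0.16·√102400 + 0.32·√19600 = 0.52·340 + 0.16·320 + 0.32·140 = 272.8
CE = (272.8)² = 74419.84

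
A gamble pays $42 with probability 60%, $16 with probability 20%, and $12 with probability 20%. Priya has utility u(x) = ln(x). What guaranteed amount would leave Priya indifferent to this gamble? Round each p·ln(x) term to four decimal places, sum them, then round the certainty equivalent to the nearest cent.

$26.95

E[u] = 0.6·ln(42) + 0.2·ln(16) + 0.2·ln(12) = 2.2426 + 0.5545 + 0.4970 = 3.2941
CE = e^3.2941 ≈ 26.95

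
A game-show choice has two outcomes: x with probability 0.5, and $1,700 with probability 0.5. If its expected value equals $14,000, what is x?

0.5·x + 0.5·1700 = 14000
0.5·x = 14000 − 850 = 13150
x = 13150 / 0.5 = 26300

x = $26,300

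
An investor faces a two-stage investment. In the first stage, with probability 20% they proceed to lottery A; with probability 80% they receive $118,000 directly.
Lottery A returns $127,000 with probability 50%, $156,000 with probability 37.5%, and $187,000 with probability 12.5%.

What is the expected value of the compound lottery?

$123,475

EV(A) = 0.5 × 127000 + 0.375 × 156000 + 0.125 × 187000 = 63500 + 58500 + 23375 = 145375
Branch B: 118000 (certain)
Overall = 0.2 × 145375 + 0.8 × 118000 = 29075 + 94400 = 123475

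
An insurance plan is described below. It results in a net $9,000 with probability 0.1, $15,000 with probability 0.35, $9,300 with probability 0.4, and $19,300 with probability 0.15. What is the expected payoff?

$12,765

EV = 0.1 × 9000 + 0.35 × 15000 + 0.4 × 9300 + 0.15 × 19300 = 900 + 5250 + 3720 + 2895 = 12765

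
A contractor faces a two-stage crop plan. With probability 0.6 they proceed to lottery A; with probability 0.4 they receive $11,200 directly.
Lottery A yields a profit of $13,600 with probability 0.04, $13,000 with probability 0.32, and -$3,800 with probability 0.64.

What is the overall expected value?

$5,843.20

EV(A) = 0.04 × 13600 + 0.32 × 13000 + 0.64 × (-3800) = 544 + 4160 − 2432 = 2272
Branch B: 11200 (certain)
Overall = 0.6 × 2272 + 0.4 × 11200 = 1363.2 + 4480 = 5843.2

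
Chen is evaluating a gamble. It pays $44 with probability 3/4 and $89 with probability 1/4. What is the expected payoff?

$55.25

EV = 3/4 × 44 + 1/4 × 89 = 33 + 22.25 = 55.25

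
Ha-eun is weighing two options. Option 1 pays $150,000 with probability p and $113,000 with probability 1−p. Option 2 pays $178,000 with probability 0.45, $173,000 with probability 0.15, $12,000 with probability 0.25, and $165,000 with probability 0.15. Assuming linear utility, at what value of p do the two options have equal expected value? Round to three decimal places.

EV(Option 2) = 0.45 × 178000 + 0.15 × 173000 + 0.25 × 12000 + 0.15 × 165000 = 80100 + 25950 + 3000 + 24750 = 133800
p·150000 + (1−p)·113000 = 133800
37000p + 113000 = 133800
p = (133800 − 113000) / 37000

p = 0.562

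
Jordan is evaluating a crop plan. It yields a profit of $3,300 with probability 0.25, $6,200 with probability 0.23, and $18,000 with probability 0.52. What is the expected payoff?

EV = 0.25 × 3300 + 0.23 × 6200 + 0.52 × 18000 = 825 + 1426 + 9360 = 11611

$11,611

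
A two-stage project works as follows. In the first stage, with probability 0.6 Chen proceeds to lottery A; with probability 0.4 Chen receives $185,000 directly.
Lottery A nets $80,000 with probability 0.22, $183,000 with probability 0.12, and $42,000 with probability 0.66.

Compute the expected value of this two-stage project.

EV(A) = 0.22 × 80000 + 0.12 × 183000 + 0.66 × 42000 = 17600 + 21960 + 27720 = 67280
Branch B: 185000 (certain)
Overall = 0.6 × 67280 + 0.4 × 185000 = 40368 + 74000 = 114368

$114,368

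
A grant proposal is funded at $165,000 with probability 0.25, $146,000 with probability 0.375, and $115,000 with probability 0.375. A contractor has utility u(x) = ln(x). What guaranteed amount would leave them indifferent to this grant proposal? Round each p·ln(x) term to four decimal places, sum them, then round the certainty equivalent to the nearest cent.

E[u] = 0.25·ln(165000) + 0.375·ln(146000) + 0.375·ln(115000) = 3.0034 + 4.4593 + 4.3698 = 11.8325
CE = e^11.8325 ≈ 137654.20

$137,654.20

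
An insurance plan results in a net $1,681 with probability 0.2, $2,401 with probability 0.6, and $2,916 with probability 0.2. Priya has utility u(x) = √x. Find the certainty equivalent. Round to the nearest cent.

$2,342.56

E[u] = 0.2·√1681 + 0.6·√2401 + 0.2·√2916 = 0.2·41 + 0.6·49 + 0.2·54 = 48.4
CE = (48.4)² = 2342.56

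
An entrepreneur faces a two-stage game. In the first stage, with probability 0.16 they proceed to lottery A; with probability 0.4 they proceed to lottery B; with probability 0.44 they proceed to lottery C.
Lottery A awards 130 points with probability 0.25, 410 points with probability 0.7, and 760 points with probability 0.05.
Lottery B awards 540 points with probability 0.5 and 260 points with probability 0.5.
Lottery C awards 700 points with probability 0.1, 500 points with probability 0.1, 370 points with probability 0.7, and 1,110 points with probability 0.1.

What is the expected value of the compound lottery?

432.8 points

EV(A) = 0.25 × 130 + 0.7 × 410 + 0.05 × 760 = 32.5 + 287 + 38 = 357.5
EV(B) = 0.5 × 540 + 0.5 × 260 = 270 + 130 = 400
EV(C) = 0.1 × 700 + 0.1 × 500 + 0.7 × 370 + 0.1 × 1110 = 70 + 50 + 259 + 111 = 490
Overall = 0.16 × 357.5 + 0.4 × 400 + 0.44 × 490 = 57.2 + 160 + 215.6 = 432.8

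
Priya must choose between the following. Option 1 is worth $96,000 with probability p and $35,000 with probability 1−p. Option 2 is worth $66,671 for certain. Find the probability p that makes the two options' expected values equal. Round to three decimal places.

p = 0.519

p·96000 + (1−p)·35000 = 66671
61000p + 35000 = 66671
p = (66671 − 35000) / 61000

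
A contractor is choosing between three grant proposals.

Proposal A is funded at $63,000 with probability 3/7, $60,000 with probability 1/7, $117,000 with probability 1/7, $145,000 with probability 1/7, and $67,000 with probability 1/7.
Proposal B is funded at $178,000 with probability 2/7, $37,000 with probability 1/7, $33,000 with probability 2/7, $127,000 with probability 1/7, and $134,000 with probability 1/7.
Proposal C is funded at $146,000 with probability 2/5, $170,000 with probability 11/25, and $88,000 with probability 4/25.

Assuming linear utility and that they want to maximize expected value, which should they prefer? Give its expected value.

Proposal A = 3/7 × 63000 + 1/7 × 60000 + 1/7 × 117000 + 1/7 × 145000 + 1/7 × 67000 = 27000 + 8571.4286 + 16714.2857 + 20714.2857 + 9571.4286 = 82571.4286
Proposal B = 2/7 × 178000 + 1/7 × 37000 + 2/7 × 33000 + 1/7 × 127000 + 1/7 × 134000 = 50857.1429 + 5285.7143 + 9428.5714 + 18142.8571 + 19142.8571 = 102857.1429
Proposal C = 2/5 × 146000 + 11/25 × 170000 + 4/25 × 88000 = 58400 + 74800 + 14080 = 147280

Proposal C ($147,280)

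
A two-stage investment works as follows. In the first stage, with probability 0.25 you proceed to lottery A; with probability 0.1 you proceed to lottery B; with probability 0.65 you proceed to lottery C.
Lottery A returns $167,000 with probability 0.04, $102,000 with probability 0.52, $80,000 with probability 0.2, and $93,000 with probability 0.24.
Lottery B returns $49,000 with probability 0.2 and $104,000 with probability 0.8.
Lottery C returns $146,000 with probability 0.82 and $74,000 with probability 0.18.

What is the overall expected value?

$120,286

EV(A) = 0.04 × 167000 + 0.52 × 102000 + 0.2 × 80000 + 0.24 × 93000 = 6680 + 53040 + 16000 + 22320 = 98040
EV(B) = 0.2 × 49000 + 0.8 × 104000 = 9800 + 83200 = 93000
EV(C) = 0.82 × 146000 + 0.18 × 74000 = 119720 + 13320 = 133040
Overall = 0.25 × 98040 + 0.1 × 93000 + 0.65 × 133040 = 24510 + 9300 + 86476 = 120286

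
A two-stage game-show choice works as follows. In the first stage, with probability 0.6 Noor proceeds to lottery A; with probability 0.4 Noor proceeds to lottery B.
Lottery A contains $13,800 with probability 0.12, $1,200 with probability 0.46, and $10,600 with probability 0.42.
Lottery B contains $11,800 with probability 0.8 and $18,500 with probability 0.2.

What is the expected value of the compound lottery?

$9,252

EV(A) = 0.12 × 13800 + 0.46 × 1200 + 0.42 × 10600 = 1656 + 552 + 4452 = 6660
EV(B) = 0.8 × 11800 + 0.2 × 18500 = 9440 + 3700 = 13140
Overall = 0.6 × 6660 + 0.4 × 13140 = 3996 + 5256 = 9252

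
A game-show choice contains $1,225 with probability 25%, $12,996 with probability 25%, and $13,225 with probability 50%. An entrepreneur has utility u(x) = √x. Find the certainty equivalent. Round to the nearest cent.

$8,977.56

E[u] = 0.25·√1225 + 0.25·√12996 + 0.5·√13225 = 0.25·35 + 0.25·114 + 0.5·115 = 94.75
CE = (94.75)² = 8977.5625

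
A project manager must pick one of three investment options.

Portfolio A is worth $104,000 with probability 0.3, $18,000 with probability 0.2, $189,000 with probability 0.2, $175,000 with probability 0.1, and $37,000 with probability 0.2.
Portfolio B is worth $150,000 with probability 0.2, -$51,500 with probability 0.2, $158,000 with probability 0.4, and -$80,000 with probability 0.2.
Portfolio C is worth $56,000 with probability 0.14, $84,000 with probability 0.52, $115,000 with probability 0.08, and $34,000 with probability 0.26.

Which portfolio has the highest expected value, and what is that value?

Portfolio A ($97,500)

Portfolio A = 0.3 × 104000 + 0.2 × 18000 + 0.2 × 189000 + 0.1 × 175000 + 0.2 × 37000 = 31200 + 3600 + 37800 + 17500 + 7400 = 97500
Portfolio B = 0.2 × 150000 + 0.2 × (-51500) + 0.4 × 158000 + 0.2 × (-80000) = 30000 − 10300 + 63200 − 16000 = 66900
Portfolio C = 0.14 × 56000 + 0.52 × 84000 + 0.08 × 115000 + 0.26 × 34000 = 7840 + 43680 + 9200 + 8840 = 69560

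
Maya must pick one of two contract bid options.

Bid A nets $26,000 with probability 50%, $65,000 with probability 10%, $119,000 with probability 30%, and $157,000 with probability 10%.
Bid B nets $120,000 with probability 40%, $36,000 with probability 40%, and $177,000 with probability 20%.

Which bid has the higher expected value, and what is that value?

Bid A = 0.5 × 26000 + 0.1 × 65000 + 0.3 × 119000 + 0.1 × 157000 = 13000 + 6500 + 35700 + 15700 = 70900
Bid B = 0.4 × 120000 + 0.4 × 36000 + 0.2 × 177000 = 48000 + 14400 + 35400 = 97800

Bid B ($97,800)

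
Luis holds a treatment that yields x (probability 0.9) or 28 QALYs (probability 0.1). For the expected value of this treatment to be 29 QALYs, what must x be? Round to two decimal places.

x = 29.11 QALYs

0.9·x + 0.1·28 = 29
0.9·x = 29 − 2.8 = 26.2
x = 26.2 / 0.9 = 29.1111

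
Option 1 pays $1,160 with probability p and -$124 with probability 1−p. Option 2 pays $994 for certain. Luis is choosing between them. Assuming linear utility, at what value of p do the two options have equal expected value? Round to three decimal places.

p = 0.871

p·1160 + (1−p)·(-124) = 994
1284p − 124 = 994
p = (994 + 124) / 1284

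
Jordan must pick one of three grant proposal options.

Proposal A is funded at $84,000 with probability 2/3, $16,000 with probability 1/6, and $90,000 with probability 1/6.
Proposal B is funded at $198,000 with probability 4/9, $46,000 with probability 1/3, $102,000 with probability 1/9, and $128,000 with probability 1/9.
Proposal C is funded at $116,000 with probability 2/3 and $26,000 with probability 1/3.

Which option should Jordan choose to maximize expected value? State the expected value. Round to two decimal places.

Proposal A = 2/3 × 84000 + 1/6 × 16000 + 1/6 × 90000 = 56000 + 2666.6667 + 15000 = 73666.6667
Proposal B = 4/9 × 198000 + 1/3 × 46000 + 1/9 × 102000 + 1/9 × 128000 = 88000 + 15333.3333 + 11333.3333 + 14222.2222 = 128888.8889
Proposal C = 2/3 × 116000 + 1/3 × 26000 = 77333.3333 + 8666.6667 = 86000

Proposal B ($128,888.89)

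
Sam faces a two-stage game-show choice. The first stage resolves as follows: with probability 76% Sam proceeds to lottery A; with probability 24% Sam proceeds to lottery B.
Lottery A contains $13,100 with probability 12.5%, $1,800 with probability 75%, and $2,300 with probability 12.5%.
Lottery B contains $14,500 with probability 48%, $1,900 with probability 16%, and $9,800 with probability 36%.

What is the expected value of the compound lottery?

$5,079.08

EV(A) = 0.125 × 13100 + 0.75 × 1800 + 0.125 × 2300 = 1637.5 + 1350 + 287.5 = 3275
EV(B) = 0.48 × 14500 + 0.16 × 1900 + 0.36 × 9800 = 6960 + 304 + 3528 = 10792
Overall = 0.76 × 3275 + 0.24 × 10792 = 2489 + 2590.08 = 5079.08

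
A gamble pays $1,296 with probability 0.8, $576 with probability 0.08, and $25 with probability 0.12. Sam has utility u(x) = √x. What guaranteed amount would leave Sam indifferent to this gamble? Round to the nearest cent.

E[u] = 0.8·√1296 + 0.08·√576 + 0.12·√25 = 0.8·36 + 0.08·24 + 0.12·5 = 31.32
CE = (31.32)² = 980.9424

$980.94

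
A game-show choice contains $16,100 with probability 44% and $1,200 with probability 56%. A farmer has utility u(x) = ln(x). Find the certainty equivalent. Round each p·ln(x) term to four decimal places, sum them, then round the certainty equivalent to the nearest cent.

E[u] = 0.44·ln(16100) + 0.56·ln(1200) = 4.2621 + 3.9704 = 8.2325
CE = e^8.2325 ≈ 3761.23

$3,761.23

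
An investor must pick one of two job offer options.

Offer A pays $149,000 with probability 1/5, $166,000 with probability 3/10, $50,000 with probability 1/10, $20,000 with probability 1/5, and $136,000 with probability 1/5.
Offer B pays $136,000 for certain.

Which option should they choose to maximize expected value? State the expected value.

Offer A = 1/5 × 149000 + 3/10 × 166000 + 1/10 × 50000 + 1/5 × 20000 + 1/5 × 136000 = 29800 + 49800 + 5000 + 4000 + 27200 = 115800
Offer B: 136000 (certain)

Offer B ($136,000)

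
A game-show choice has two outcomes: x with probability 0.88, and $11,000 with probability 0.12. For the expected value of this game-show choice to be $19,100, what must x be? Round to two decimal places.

0.88·x + 0.12·11000 = 19100
0.88·x = 19100 − 1320 = 17780
x = 17780 / 0.88 = 20204.5455

x = $20,204.55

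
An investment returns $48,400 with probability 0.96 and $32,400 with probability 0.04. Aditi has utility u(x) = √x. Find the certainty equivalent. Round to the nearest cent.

$47,698.56

E[u] = 0.96·√48400 + 0.04·√32400 = 0.96·220 + 0.04·180 = 218.4
CE = (218.4)² = 47698.56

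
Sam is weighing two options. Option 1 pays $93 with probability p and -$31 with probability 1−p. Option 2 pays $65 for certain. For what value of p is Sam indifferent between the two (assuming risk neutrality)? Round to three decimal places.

p = 0.774

p·93 + (1−p)·(-31) = 65
124p − 31 = 65
p = (65 + 31) / 124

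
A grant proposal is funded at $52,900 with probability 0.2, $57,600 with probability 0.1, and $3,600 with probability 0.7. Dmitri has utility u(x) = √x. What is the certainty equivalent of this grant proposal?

E[u] = 0.2·√52900 + 0.1·√57600 + 0.7·√3600 = 0.2·230 + 0.1·240 + 0.7·60 = 112
CE = (112)² = 12544

$12,544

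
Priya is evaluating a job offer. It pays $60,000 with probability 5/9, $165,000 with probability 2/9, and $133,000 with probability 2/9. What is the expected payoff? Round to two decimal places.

$99,555.56

EV = 5/9 × 60000 + 2/9 × 165000 + 2/9 × 133000 = 33333.3333 + 36666.6667 + 29555.5556 = 99555.5556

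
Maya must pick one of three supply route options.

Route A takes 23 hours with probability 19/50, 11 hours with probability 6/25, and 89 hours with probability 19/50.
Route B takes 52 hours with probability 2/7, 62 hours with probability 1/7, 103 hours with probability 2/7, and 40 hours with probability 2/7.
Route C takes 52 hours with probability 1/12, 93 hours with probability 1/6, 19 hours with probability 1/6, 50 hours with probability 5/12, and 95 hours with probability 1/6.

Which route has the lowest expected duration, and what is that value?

Route A (45.2 hours)

Route A = 19/50 × 23 + 6/25 × 11 + 19/50 × 89 = 8.74 + 2.64 + 33.82 = 45.2
Route B = 2/7 × 52 + 1/7 × 62 + 2/7 × 103 + 2/7 × 40 = 14.8571 + 8.8571 + 29.4286 + 11.4286 = 64.5714
Route C = 1/12 × 52 + 1/6 × 93 + 1/6 × 19 + 5/12 × 50 + 1/6 × 95 = 4.3333 + 15.5 + 3.1667 + 20.8333 + 15.8333 = 59.6667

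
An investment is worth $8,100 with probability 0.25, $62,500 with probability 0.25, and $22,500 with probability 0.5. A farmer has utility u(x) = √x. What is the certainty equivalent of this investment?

E[u] = 0.25·√8100 + 0.25·√62500 + 0.5·√22500 = 0.25·90 + 0.25·250 + 0.5·150 = 160
CE = (160)² = 25600

$25,600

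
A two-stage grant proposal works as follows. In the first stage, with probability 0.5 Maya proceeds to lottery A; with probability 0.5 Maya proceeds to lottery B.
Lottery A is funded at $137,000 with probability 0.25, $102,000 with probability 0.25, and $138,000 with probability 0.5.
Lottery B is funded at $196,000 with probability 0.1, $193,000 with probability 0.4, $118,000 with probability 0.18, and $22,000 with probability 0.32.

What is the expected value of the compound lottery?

$126,915

EV(A) = 0.25 × 137000 + 0.25 × 102000 + 0.5 × 138000 = 34250 + 25500 + 69000 = 128750
EV(B) = 0.1 × 196000 + 0.4 × 193000 + 0.18 × 118000 + 0.32 × 22000 = 19600 + 77200 + 21240 + 7040 = 125080
Overall = 0.5 × 128750 + 0.5 × 125080 = 64375 + 62540 = 126915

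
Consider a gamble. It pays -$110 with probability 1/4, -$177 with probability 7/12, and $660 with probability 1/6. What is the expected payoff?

EV = 1/4 × (-110) + 7/12 × (-177) + 1/6 × 660 = -27.5 − 103.25 + 110 = -20.75

-$20.75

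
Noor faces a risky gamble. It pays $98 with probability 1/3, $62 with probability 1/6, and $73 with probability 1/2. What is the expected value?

EV = 1/3 × 98 + 1/6 × 62 + 1/2 × 73 = 32.6667 + 10.3333 + 36.5 = 79.5

$79.50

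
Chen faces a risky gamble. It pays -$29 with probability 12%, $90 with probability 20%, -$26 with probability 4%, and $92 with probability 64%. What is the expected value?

EV = 0.12 × (-29) + 0.2 × 90 + 0.04 × (-26) + 0.64 × 92 = -3.48 + 18 − 1.04 + 58.88 = 72.36

$72.36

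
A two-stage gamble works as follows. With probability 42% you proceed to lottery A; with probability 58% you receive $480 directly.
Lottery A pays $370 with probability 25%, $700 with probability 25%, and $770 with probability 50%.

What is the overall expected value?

EV(A) = 0.25 × 370 + 0.25 × 700 + 0.5 × 770 = 92.5 + 175 + 385 = 652.5
Branch B: 480 (certain)
Overall = 0.42 × 652.5 + 0.58 × 480 = 274.05 + 278.4 = 552.45

$552.45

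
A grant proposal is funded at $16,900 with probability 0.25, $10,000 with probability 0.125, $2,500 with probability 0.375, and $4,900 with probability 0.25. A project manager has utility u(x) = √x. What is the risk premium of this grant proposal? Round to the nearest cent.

$1,035.94

E[u] = 0.25·√16900 + 0.125·√10000 + 0.375·√2500 + 0.25·√4900 = 0.25·130 + 0.125·100 + 0.375·50 + 0.25·70 = 81.25
CE = (81.25)² = 6601.5625
Risk premium = EV − CE = 7637.5 − 6601.5625 = 1035.9375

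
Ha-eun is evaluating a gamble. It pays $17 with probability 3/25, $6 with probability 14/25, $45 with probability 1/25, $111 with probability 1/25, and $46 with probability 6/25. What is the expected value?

$22.68

EV = 3/25 × 17 + 14/25 × 6 + 1/25 × 45 + 1/25 × 111 + 6/25 × 46 = 2.04 + 3.36 + 1.8 + 4.44 + 11.04 = 22.68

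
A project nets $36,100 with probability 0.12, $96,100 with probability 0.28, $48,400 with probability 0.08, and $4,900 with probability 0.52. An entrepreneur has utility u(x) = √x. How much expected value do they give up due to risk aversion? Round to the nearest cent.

E[u] = 0.12·√36100 + 0.28·√96100 + 0.08·√48400 + 0.52·√4900 = 0.12·190 + 0.28·310 + 0.08·220 + 0.52·70 = 163.6
CE = (163.6)² = 26764.96
Risk premium = EV − CE = 37660 − 26764.96 = 10895.04

$10,895.04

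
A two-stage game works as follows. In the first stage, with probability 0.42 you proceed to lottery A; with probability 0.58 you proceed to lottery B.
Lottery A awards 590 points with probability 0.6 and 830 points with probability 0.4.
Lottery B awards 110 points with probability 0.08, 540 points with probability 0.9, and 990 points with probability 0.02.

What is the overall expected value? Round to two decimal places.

586.59 points

EV(A) = 0.6 × 590 + 0.4 × 830 = 354 + 332 = 686
EV(B) = 0.08 × 110 + 0.9 × 540 + 0.02 × 990 = 8.8 + 486 + 19.8 = 514.6
Overall = 0.42 × 686 + 0.58 × 514.6 = 288.12 + 298.468 = 586.588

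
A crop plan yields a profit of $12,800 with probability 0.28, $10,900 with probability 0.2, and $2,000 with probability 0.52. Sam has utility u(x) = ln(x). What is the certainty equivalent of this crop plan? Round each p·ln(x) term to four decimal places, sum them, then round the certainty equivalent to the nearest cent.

$4,721.11

E[u] = 0.28·ln(12800) + 0.2·ln(10900) + 0.52·ln(2000) = 2.6480 + 1.8593 + 3.9525 = 8.4598
CE = e^8.4598 ≈ 4721.11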